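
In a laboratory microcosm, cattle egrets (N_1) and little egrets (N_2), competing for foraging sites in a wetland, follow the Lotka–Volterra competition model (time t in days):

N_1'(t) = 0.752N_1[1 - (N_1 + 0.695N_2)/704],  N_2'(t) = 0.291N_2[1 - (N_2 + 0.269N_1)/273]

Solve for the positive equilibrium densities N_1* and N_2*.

Setting both brackets to zero gives the nullclines N_1 + 0.695N_2 = 704 and 0.269N_1 + N_2 = 273.
Substituting N_2 = 273 - 0.269N_1 into the first: N_1(1 - 0.695·0.269) = 704 - 0.695·273.
So N_1* = 514/0.813 = 633, and then N_2* = 273 - 0.269·633 = 103.

N_1* ≈ 633, N_2* ≈ 103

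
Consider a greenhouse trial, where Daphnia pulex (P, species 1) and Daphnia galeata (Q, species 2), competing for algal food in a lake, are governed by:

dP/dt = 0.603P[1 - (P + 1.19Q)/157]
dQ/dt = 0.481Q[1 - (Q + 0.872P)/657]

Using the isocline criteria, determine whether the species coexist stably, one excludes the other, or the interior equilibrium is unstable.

species 2 excludes species 1

Compare the nullcline intercepts: K1/α12 = 157/1.19 = 132 < K2 = 657; K2/α21 = 657/0.872 = 753 > K1 = 157.
Since the inequalities point opposite ways, species 2 can invade but species 1 cannot.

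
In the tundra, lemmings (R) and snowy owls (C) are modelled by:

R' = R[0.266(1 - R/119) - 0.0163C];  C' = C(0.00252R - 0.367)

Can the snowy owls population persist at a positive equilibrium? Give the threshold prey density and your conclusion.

Threshold R = 146; K < 146, so no, the predator goes extinct.

The predator equation gives dC/dt > 0 only when R > 0.367/0.00252 = 146.
Without the predator, R → K = 119. Since 119 < 146, the predator cannot invade.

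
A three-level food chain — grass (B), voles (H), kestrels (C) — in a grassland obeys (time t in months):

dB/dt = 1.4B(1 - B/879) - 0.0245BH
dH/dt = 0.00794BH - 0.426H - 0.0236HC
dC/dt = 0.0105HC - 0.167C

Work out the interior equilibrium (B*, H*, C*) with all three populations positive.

B* ≈ 634, H* ≈ 15.9, C* ≈ 195

From dC/dt = 0: 0.0105H* = 0.167, so H* = 15.9.
From dB/dt = 0: 1.4(1 - B*/879) = 0.0245·15.9, giving B* = 879·(1 - 0.278) = 634.
From dH/dt = 0: 0.00794·634 - 0.426 = 0.0236C*, so C* = 4.61/0.0236 = 195.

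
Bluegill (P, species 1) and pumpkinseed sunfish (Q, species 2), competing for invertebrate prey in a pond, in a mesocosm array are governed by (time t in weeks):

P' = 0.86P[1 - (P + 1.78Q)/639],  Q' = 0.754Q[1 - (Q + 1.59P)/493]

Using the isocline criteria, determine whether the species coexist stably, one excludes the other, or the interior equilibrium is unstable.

Compare the nullcline intercepts: K1/α12 = 639/1.78 = 359 < K2 = 493; K2/α21 = 493/1.59 = 310 < K1 = 639.
Since both are reversed, neither can invade when rare; the interior point is a saddle.

unstable coexistence (outcome depends on initial conditions)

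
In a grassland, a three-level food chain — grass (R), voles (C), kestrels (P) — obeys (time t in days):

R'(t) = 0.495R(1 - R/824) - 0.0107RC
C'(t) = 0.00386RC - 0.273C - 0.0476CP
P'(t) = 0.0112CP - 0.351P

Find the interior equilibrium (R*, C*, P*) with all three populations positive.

R* ≈ 266, C* ≈ 31.3, P* ≈ 15.8

From dP/dt = 0: 0.0112C* = 0.351, so C* = 31.3.
From dR/dt = 0: 0.495(1 - R*/824) = 0.0107·31.3, giving R* = 824·(1 - 0.677) = 266.
From dC/dt = 0: 0.00386·266 - 0.273 = 0.0476P*, so P* = 0.753/0.0476 = 15.8.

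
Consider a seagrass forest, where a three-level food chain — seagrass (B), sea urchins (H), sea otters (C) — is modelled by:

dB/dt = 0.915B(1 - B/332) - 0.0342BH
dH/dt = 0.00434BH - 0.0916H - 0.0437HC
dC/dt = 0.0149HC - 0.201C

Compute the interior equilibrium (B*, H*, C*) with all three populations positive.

B* ≈ 165, H* ≈ 13.5, C* ≈ 14.3

From dC/dt = 0: 0.0149H* = 0.201, so H* = 13.5.
From dB/dt = 0: 0.915(1 - B*/332) = 0.0342·13.5, giving B* = 332·(1 - 0.504) = 165.
From dH/dt = 0: 0.00434·165 - 0.0916 = 0.0437C*, so C* = 0.623/0.0437 = 14.3.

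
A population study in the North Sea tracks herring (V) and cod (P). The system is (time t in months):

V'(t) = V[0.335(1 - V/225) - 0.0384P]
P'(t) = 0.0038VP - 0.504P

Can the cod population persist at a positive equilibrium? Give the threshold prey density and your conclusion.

The predator equation gives dP/dt > 0 only when V > 0.504/0.0038 = 133.
Without the predator, V → K = 225. Since 225 > 133, the predator can invade and persist.

Threshold V = 133; K > 133, so yes, the predator persists.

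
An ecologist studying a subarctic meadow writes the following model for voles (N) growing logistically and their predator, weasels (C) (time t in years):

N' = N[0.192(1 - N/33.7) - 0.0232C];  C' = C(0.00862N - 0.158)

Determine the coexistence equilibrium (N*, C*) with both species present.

From dC/dt = 0 with C > 0: 0.00862N* = 0.158, so N* = 18.3.
Substitute into dN/dt = 0: 0.192(1 - 18.3/33.7) = 0.0232C*.
The bracket is 0.456, giving C* = 0.0876/0.0232 = 3.77.

N* ≈ 18.3, C* ≈ 3.77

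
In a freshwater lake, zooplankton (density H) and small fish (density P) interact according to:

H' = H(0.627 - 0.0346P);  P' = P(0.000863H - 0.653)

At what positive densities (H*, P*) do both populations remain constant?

Set dP/dt = 0 with P > 0: 0.000863H - 0.653 = 0, so H* = 0.653/0.000863 = 757.
Set dH/dt = 0 with H > 0: 0.627 - 0.0346P = 0, so P* = 0.627/0.0346 = 18.1.

H* ≈ 757, P* ≈ 18.1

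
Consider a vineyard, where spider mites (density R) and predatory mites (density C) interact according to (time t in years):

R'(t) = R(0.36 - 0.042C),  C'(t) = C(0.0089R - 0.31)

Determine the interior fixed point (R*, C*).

Set dC/dt = 0 with C > 0: 0.0089R - 0.31 = 0, so R* = 0.31/0.0089 = 34.8.
Set dR/dt = 0 with R > 0: 0.36 - 0.042C = 0, so C* = 0.36/0.042 = 8.57.

R* ≈ 34.8, C* ≈ 8.57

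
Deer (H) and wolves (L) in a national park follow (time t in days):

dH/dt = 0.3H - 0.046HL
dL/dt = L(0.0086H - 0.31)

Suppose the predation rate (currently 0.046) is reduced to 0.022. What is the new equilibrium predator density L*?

At the interior fixed point, setting dH/dt = 0 with H > 0 fixes L* = (prey growth rate)/(HL coefficient) — independent of the other coefficients.
With the change, L* = 0.3/0.022 = 13.6; it rises from 6.52.

L* ≈ 13.6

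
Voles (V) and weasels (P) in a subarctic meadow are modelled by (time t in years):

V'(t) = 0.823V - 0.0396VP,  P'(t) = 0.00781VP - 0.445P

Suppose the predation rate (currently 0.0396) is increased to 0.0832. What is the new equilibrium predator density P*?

P* ≈ 9.89

At the interior fixed point, setting dV/dt = 0 with V > 0 fixes P* = (prey growth rate)/(VP coefficient) — independent of the other coefficients.
With the change, P* = 0.823/0.0832 = 9.89; it falls from 20.8.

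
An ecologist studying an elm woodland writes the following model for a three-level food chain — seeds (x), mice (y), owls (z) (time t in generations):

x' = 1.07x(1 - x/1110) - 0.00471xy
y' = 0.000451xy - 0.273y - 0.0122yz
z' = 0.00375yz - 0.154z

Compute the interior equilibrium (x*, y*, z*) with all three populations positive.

From dz/dt = 0: 0.00375y* = 0.154, so y* = 41.1.
From dx/dt = 0: 1.07(1 - x*/1110) = 0.00471·41.1, giving x* = 1110·(1 - 0.181) = 909.
From dy/dt = 0: 0.000451·909 - 0.273 = 0.0122z*, so z* = 0.137/0.0122 = 11.2.

x* ≈ 909, y* ≈ 41.1, z* ≈ 11.2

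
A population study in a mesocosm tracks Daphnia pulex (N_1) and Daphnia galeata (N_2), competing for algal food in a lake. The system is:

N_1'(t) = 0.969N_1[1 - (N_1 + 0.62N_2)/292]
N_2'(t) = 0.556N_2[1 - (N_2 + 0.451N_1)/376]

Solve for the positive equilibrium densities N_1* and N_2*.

N_1* ≈ 81.7, N_2* ≈ 339

Setting both brackets to zero gives the nullclines N_1 + 0.62N_2 = 292 and 0.451N_1 + N_2 = 376.
Substituting N_2 = 376 - 0.451N_1 into the first: N_1(1 - 0.62·0.451) = 292 - 0.62·376.
So N_1* = 58.9/0.72 = 81.7, and then N_2* = 376 - 0.451·81.7 = 339.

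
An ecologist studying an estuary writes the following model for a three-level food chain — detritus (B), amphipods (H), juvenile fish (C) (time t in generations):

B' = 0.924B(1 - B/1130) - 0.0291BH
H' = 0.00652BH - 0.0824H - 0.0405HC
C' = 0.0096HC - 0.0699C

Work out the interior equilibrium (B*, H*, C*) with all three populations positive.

From dC/dt = 0: 0.0096H* = 0.0699, so H* = 7.28.
From dB/dt = 0: 0.924(1 - B*/1130) = 0.0291·7.28, giving B* = 1130·(1 - 0.229) = 871.
From dH/dt = 0: 0.00652·871 - 0.0824 = 0.0405C*, so C* = 5.6/0.0405 = 138.

B* ≈ 871, H* ≈ 7.28, C* ≈ 138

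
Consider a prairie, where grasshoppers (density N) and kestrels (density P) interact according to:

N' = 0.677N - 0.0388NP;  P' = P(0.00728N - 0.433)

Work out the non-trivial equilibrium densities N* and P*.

N* ≈ 59.5, P* ≈ 17.4

Set dP/dt = 0 with P > 0: 0.00728N - 0.433 = 0, so N* = 0.433/0.00728 = 59.5.
Set dN/dt = 0 with N > 0: 0.677 - 0.0388P = 0, so P* = 0.677/0.0388 = 17.4.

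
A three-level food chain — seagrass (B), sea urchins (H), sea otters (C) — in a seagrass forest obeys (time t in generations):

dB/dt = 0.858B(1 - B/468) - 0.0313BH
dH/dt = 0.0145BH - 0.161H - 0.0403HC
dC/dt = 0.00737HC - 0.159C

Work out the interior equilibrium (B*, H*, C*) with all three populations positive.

From dC/dt = 0: 0.00737H* = 0.159, so H* = 21.6.
From dB/dt = 0: 0.858(1 - B*/468) = 0.0313·21.6, giving B* = 468·(1 - 0.787) = 99.7.
From dH/dt = 0: 0.0145·99.7 - 0.161 = 0.0403C*, so C* = 1.28/0.0403 = 31.9.

B* ≈ 99.7, H* ≈ 21.6, C* ≈ 31.9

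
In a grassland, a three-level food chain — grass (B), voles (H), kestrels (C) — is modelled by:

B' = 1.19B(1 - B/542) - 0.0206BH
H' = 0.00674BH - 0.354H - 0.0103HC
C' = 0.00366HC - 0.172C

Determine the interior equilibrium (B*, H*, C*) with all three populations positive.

B* ≈ 101, H* ≈ 47, C* ≈ 31.8

From dC/dt = 0: 0.00366H* = 0.172, so H* = 47.
From dB/dt = 0: 1.19(1 - B*/542) = 0.0206·47, giving B* = 542·(1 - 0.814) = 101.
From dH/dt = 0: 0.00674·101 - 0.354 = 0.0103C*, so C* = 0.327/0.0103 = 31.8.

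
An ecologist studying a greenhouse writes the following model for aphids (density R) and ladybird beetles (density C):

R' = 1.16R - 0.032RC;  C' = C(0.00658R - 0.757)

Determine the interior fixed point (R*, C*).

Set dC/dt = 0 with C > 0: 0.00658R - 0.757 = 0, so R* = 0.757/0.00658 = 115.
Set dR/dt = 0 with R > 0: 1.16 - 0.032C = 0, so C* = 1.16/0.032 = 36.2.

R* ≈ 115, C* ≈ 36.2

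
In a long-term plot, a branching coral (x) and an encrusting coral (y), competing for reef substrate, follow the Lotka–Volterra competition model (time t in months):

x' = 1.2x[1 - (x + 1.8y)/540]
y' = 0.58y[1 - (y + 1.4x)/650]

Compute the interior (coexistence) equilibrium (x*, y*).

Setting both brackets to zero gives the nullclines x + 1.8y = 540 and 1.4x + y = 650.
Substituting y = 650 - 1.4x into the first: x(1 - 1.8·1.4) = 540 - 1.8·650.
So x* = -630/-1.52 = 414, and then y* = 650 - 1.4·414 = 69.7.

x* ≈ 414, y* ≈ 69.7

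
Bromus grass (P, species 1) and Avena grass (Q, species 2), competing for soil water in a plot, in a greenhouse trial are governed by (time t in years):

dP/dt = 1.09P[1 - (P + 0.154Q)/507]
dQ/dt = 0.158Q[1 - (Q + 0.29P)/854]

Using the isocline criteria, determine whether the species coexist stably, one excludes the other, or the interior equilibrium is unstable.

stable coexistence

Compare the nullcline intercepts: K1/α12 = 507/0.154 = 3290 > K2 = 854; K2/α21 = 854/0.29 = 2940 > K1 = 507.
Since both inequalities hold, each species can invade when rare, so the interior equilibrium is stable.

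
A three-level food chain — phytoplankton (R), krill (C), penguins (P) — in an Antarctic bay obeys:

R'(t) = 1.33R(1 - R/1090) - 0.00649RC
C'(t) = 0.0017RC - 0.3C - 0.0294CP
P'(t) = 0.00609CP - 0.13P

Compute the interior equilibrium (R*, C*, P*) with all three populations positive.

From dP/dt = 0: 0.00609C* = 0.13, so C* = 21.3.
From dR/dt = 0: 1.33(1 - R*/1090) = 0.00649·21.3, giving R* = 1090·(1 - 0.104) = 976.
From dC/dt = 0: 0.0017·976 - 0.3 = 0.0294P*, so P* = 1.36/0.0294 = 46.3.

R* ≈ 976, C* ≈ 21.3, P* ≈ 46.3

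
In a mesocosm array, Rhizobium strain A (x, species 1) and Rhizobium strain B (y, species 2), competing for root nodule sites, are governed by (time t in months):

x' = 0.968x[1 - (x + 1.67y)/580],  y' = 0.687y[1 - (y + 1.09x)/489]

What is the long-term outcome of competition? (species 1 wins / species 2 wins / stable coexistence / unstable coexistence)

unstable coexistence (outcome depends on initial conditions)

Compare the nullcline intercepts: K1/α12 = 580/1.67 = 347 < K2 = 489; K2/α21 = 489/1.09 = 449 < K1 = 580.
Since both are reversed, neither can invade when rare; the interior point is a saddle.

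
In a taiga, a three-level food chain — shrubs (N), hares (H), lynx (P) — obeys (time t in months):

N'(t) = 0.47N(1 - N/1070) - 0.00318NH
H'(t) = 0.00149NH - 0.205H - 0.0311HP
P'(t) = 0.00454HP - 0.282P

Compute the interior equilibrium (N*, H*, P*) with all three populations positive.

From dP/dt = 0: 0.00454H* = 0.282, so H* = 62.1.
From dN/dt = 0: 0.47(1 - N*/1070) = 0.00318·62.1, giving N* = 1070·(1 - 0.42) = 620.
From dH/dt = 0: 0.00149·620 - 0.205 = 0.0311P*, so P* = 0.719/0.0311 = 23.1.

N* ≈ 620, H* ≈ 62.1, P* ≈ 23.1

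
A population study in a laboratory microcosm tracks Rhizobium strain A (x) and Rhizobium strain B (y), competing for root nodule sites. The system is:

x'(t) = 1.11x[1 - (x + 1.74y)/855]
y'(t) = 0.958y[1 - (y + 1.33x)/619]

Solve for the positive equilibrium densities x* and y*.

Setting both brackets to zero gives the nullclines x + 1.74y = 855 and 1.33x + y = 619.
Substituting y = 619 - 1.33x into the first: x(1 - 1.74·1.33) = 855 - 1.74·619.
So x* = -222/-1.31 = 169, and then y* = 619 - 1.33·169 = 394.

x* ≈ 169, y* ≈ 394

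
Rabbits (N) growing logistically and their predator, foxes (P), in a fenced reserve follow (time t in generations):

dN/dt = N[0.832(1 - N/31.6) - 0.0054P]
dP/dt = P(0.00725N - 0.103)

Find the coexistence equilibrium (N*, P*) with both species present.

N* ≈ 14.2, P* ≈ 84.8

From dP/dt = 0 with P > 0: 0.00725N* = 0.103, so N* = 14.2.
Substitute into dN/dt = 0: 0.832(1 - 14.2/31.6) = 0.0054P*.
The bracket is 0.55, giving P* = 0.458/0.0054 = 84.8.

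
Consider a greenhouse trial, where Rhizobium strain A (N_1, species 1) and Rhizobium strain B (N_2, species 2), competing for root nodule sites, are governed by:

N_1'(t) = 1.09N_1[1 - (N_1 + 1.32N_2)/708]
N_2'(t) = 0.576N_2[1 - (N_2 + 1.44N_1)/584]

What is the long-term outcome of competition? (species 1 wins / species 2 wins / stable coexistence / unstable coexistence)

Compare the nullcline intercepts: K1/α12 = 708/1.32 = 536 < K2 = 584; K2/α21 = 584/1.44 = 406 < K1 = 708.
Since both are reversed, neither can invade when rare; the interior point is a saddle.

unstable coexistence (outcome depends on initial conditions)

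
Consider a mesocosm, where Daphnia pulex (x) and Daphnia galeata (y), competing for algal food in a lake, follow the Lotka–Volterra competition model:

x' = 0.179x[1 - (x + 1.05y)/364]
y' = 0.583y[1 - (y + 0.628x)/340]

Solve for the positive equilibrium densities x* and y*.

x* ≈ 20.6, y* ≈ 327

Setting both brackets to zero gives the nullclines x + 1.05y = 364 and 0.628x + y = 340.
Substituting y = 340 - 0.628x into the first: x(1 - 1.05·0.628) = 364 - 1.05·340.
So x* = 7/0.341 = 20.6, and then y* = 340 - 0.628·20.6 = 327.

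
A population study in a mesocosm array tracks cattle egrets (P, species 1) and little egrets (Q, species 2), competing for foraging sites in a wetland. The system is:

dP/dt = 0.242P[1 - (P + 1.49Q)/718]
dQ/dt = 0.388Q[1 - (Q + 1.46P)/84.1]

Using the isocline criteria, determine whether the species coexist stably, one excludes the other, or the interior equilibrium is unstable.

species 1 excludes species 2

Compare the nullcline intercepts: K1/α12 = 718/1.49 = 482 > K2 = 84.1; K2/α21 = 84.1/1.46 = 57.6 < K1 = 718.
Since the inequalities point opposite ways, species 1 can invade but species 2 cannot.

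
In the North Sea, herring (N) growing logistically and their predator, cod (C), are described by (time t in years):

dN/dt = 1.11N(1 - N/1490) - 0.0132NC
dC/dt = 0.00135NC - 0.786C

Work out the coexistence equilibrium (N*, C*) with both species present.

N* ≈ 582, C* ≈ 51.2

From dC/dt = 0 with C > 0: 0.00135N* = 0.786, so N* = 582.
Substitute into dN/dt = 0: 1.11(1 - 582/1490) = 0.0132C*.
The bracket is 0.609, giving C* = 0.676/0.0132 = 51.2.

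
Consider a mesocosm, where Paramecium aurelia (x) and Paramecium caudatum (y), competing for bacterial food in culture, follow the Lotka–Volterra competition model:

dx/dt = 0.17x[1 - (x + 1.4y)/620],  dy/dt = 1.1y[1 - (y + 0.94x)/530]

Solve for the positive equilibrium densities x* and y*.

x* ≈ 386, y* ≈ 167

Setting both brackets to zero gives the nullclines x + 1.4y = 620 and 0.94x + y = 530.
Substituting y = 530 - 0.94x into the first: x(1 - 1.4·0.94) = 620 - 1.4·530.
So x* = -122/-0.316 = 386, and then y* = 530 - 0.94·386 = 167.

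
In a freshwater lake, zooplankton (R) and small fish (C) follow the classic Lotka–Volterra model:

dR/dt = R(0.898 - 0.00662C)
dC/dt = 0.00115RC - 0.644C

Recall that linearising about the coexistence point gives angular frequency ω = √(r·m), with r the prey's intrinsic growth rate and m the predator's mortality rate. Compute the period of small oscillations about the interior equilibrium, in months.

Here r = 0.898 and m = 0.644, so r·m = 0.578.
ω = √0.578 = 0.76 per month, hence T = 2π/ω ≈ 8.26 months.

T ≈ 8.26 months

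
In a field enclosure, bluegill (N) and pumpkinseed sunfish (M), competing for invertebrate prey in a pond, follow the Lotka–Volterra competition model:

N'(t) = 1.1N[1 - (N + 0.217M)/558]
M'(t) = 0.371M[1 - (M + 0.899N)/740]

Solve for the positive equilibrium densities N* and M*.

N* ≈ 494, M* ≈ 296

Setting both brackets to zero gives the nullclines N + 0.217M = 558 and 0.899N + M = 740.
Substituting M = 740 - 0.899N into the first: N(1 - 0.217·0.899) = 558 - 0.217·740.
So N* = 397/0.805 = 494, and then M* = 740 - 0.899·494 = 296.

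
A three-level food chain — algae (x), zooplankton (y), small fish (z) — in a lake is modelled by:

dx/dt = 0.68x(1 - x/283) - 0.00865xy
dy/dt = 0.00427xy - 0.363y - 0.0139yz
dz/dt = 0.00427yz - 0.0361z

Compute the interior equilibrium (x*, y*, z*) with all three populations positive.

x* ≈ 253, y* ≈ 8.45, z* ≈ 51.5

From dz/dt = 0: 0.00427y* = 0.0361, so y* = 8.45.
From dx/dt = 0: 0.68(1 - x*/283) = 0.00865·8.45, giving x* = 283·(1 - 0.108) = 253.
From dy/dt = 0: 0.00427·253 - 0.363 = 0.0139z*, so z* = 0.715/0.0139 = 51.5.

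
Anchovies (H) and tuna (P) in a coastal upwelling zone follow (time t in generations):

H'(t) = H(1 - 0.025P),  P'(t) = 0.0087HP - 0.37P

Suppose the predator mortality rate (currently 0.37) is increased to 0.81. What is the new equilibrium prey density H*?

At the interior fixed point, setting dP/dt = 0 with P > 0 fixes H* = (predator death rate)/(HP coefficient) — independent of the other coefficients.
With the change, H* = 0.81/0.0087 = 93.1; it rises from 42.5.

H* ≈ 93.1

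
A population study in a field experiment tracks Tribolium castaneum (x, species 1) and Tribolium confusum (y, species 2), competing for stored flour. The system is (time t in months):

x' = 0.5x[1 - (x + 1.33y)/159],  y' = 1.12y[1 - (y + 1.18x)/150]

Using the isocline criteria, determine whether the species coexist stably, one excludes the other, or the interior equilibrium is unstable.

Compare the nullcline intercepts: K1/α12 = 159/1.33 = 120 < K2 = 150; K2/α21 = 150/1.18 = 127 < K1 = 159.
Since both are reversed, neither can invade when rare; the interior point is a saddle.

unstable coexistence (outcome depends on initial conditions)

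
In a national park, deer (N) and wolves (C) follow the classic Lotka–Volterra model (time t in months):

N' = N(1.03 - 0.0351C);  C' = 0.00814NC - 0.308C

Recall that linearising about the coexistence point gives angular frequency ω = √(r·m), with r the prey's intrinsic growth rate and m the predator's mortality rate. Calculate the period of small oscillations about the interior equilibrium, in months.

Here r = 1.03 and m = 0.308, so r·m = 0.317.
ω = √0.317 = 0.563 per month, hence T = 2π/ω ≈ 11.2 months.

T ≈ 11.2 months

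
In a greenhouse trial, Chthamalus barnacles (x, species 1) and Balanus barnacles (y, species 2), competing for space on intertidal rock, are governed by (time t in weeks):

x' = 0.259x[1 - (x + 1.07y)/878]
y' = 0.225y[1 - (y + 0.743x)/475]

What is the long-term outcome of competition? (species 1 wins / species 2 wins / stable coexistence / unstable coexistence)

Compare the nullcline intercepts: K1/α12 = 878/1.07 = 821 > K2 = 475; K2/α21 = 475/0.743 = 639 < K1 = 878.
Since the inequalities point opposite ways, species 1 can invade but species 2 cannot.

species 1 excludes species 2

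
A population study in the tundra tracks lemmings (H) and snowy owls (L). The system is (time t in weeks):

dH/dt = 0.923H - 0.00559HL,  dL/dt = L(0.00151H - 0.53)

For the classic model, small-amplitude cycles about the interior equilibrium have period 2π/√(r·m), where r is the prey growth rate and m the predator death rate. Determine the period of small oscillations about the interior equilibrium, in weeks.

Here r = 0.923 and m = 0.53, so r·m = 0.489.
ω = √0.489 = 0.699 per week, hence T = 2π/ω ≈ 8.98 weeks.

T ≈ 8.98 weeks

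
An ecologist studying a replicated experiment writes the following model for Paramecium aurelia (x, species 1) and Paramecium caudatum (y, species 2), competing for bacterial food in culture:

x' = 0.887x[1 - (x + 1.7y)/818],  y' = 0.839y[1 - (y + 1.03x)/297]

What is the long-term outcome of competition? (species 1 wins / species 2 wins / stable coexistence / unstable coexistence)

Compare the nullcline intercepts: K1/α12 = 818/1.7 = 481 > K2 = 297; K2/α21 = 297/1.03 = 288 < K1 = 818.
Since the inequalities point opposite ways, species 1 can invade but species 2 cannot.

species 1 excludes species 2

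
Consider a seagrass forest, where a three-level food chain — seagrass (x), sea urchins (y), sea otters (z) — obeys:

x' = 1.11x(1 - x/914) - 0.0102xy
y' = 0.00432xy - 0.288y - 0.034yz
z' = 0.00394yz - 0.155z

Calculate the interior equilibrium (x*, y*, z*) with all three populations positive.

From dz/dt = 0: 0.00394y* = 0.155, so y* = 39.3.
From dx/dt = 0: 1.11(1 - x*/914) = 0.0102·39.3, giving x* = 914·(1 - 0.362) = 584.
From dy/dt = 0: 0.00432·584 - 0.288 = 0.034z*, so z* = 2.23/0.034 = 65.7.

x* ≈ 584, y* ≈ 39.3, z* ≈ 65.7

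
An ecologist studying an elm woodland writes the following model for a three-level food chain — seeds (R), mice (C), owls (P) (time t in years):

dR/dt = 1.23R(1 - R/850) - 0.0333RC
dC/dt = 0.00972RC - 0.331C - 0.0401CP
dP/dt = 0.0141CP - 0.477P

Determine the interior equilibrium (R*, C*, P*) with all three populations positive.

R* ≈ 71.5, C* ≈ 33.8, P* ≈ 9.08

From dP/dt = 0: 0.0141C* = 0.477, so C* = 33.8.
From dR/dt = 0: 1.23(1 - R*/850) = 0.0333·33.8, giving R* = 850·(1 - 0.916) = 71.5.
From dC/dt = 0: 0.00972·71.5 - 0.331 = 0.0401P*, so P* = 0.364/0.0401 = 9.08.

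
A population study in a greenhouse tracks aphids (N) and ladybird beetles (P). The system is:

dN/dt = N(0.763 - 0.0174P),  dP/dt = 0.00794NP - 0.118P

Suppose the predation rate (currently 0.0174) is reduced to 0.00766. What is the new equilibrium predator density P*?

P* ≈ 99.6

At the interior fixed point, setting dN/dt = 0 with N > 0 fixes P* = (prey growth rate)/(NP coefficient) — independent of the other coefficients.
With the change, P* = 0.763/0.00766 = 99.6; it rises from 43.9.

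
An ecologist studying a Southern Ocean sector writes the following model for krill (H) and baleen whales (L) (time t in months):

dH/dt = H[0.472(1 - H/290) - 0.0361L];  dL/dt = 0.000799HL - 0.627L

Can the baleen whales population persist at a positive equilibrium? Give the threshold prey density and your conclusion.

Threshold H = 785; K < 785, so no, the predator goes extinct.

The predator equation gives dL/dt > 0 only when H > 0.627/0.000799 = 785.
Without the predator, H → K = 290. Since 290 < 785, the predator cannot invade.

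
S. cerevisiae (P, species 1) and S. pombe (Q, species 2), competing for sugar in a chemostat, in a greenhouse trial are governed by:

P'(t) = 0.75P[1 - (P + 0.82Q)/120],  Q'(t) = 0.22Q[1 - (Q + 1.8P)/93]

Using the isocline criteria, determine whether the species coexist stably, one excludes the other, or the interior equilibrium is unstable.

Compare the nullcline intercepts: K1/α12 = 120/0.82 = 146 > K2 = 93; K2/α21 = 93/1.8 = 51.7 < K1 = 120.
Since the inequalities point opposite ways, species 1 can invade but species 2 cannot.

species 1 excludes species 2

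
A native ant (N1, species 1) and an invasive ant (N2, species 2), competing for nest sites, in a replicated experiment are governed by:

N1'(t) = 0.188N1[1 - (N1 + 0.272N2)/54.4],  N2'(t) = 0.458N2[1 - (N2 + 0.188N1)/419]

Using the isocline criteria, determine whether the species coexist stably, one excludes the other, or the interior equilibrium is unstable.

Compare the nullcline intercepts: K1/α12 = 54.4/0.272 = 200 < K2 = 419; K2/α21 = 419/0.188 = 2230 > K1 = 54.4.
Since the inequalities point opposite ways, species 2 can invade but species 1 cannot.

species 2 excludes species 1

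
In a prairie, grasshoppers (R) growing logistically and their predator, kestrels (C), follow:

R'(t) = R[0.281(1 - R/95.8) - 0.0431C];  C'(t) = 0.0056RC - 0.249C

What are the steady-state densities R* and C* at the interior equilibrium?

From dC/dt = 0 with C > 0: 0.0056R* = 0.249, so R* = 44.5.
Substitute into dR/dt = 0: 0.281(1 - 44.5/95.8) = 0.0431C*.
The bracket is 0.536, giving C* = 0.151/0.0431 = 3.49.

R* ≈ 44.5, C* ≈ 3.49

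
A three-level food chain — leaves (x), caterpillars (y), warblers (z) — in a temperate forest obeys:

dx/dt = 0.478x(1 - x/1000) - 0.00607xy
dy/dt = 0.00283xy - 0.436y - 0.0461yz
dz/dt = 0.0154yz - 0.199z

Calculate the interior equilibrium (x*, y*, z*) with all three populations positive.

x* ≈ 836, y* ≈ 12.9, z* ≈ 41.9

From dz/dt = 0: 0.0154y* = 0.199, so y* = 12.9.
From dx/dt = 0: 0.478(1 - x*/1000) = 0.00607·12.9, giving x* = 1000·(1 - 0.164) = 836.
From dy/dt = 0: 0.00283·836 - 0.436 = 0.0461z*, so z* = 1.93/0.0461 = 41.9.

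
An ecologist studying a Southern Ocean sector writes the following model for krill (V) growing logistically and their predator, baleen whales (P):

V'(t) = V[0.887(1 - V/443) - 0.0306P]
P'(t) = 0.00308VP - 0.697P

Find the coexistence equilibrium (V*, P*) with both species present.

From dP/dt = 0 with P > 0: 0.00308V* = 0.697, so V* = 226.
Substitute into dV/dt = 0: 0.887(1 - 226/443) = 0.0306P*.
The bracket is 0.489, giving P* = 0.434/0.0306 = 14.2.

V* ≈ 226, P* ≈ 14.2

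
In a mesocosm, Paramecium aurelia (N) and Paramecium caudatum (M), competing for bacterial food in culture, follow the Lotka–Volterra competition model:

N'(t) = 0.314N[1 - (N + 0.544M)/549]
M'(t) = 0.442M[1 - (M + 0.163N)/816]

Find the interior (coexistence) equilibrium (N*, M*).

N* ≈ 115, M* ≈ 797

Setting both brackets to zero gives the nullclines N + 0.544M = 549 and 0.163N + M = 816.
Substituting M = 816 - 0.163N into the first: N(1 - 0.544·0.163) = 549 - 0.544·816.
So N* = 105/0.911 = 115, and then M* = 816 - 0.163·115 = 797.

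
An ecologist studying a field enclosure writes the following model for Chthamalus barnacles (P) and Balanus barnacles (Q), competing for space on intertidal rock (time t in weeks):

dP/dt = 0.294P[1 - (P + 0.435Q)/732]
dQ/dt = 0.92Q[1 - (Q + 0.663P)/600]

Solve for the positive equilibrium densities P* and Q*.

Setting both brackets to zero gives the nullclines P + 0.435Q = 732 and 0.663P + Q = 600.
Substituting Q = 600 - 0.663P into the first: P(1 - 0.435·0.663) = 732 - 0.435·600.
So P* = 471/0.712 = 662, and then Q* = 600 - 0.663·662 = 161.

P* ≈ 662, Q* ≈ 161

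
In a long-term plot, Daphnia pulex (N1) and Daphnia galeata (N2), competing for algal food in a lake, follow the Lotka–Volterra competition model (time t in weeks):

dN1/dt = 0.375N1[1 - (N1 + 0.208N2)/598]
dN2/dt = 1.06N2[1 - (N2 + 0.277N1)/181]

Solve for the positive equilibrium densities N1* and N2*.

N1* ≈ 595, N2* ≈ 16.3

Setting both brackets to zero gives the nullclines N1 + 0.208N2 = 598 and 0.277N1 + N2 = 181.
Substituting N2 = 181 - 0.277N1 into the first: N1(1 - 0.208·0.277) = 598 - 0.208·181.
So N1* = 560/0.942 = 595, and then N2* = 181 - 0.277·595 = 16.3.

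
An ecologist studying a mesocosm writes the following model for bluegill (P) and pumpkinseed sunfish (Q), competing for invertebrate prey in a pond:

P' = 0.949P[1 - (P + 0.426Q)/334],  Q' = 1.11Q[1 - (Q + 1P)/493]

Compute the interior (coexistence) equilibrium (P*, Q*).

P* ≈ 216, Q* ≈ 277

Setting both brackets to zero gives the nullclines P + 0.426Q = 334 and 1P + Q = 493.
Substituting Q = 493 - 1P into the first: P(1 - 0.426·1) = 334 - 0.426·493.
So P* = 124/0.574 = 216, and then Q* = 493 - 1·216 = 277.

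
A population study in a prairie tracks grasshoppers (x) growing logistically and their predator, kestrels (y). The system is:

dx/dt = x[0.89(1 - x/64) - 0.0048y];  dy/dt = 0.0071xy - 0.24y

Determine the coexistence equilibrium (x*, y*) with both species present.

From dy/dt = 0 with y > 0: 0.0071x* = 0.24, so x* = 33.8.
Substitute into dx/dt = 0: 0.89(1 - 33.8/64) = 0.0048y*.
The bracket is 0.472, giving y* = 0.42/0.0048 = 87.5.

x* ≈ 33.8, y* ≈ 87.5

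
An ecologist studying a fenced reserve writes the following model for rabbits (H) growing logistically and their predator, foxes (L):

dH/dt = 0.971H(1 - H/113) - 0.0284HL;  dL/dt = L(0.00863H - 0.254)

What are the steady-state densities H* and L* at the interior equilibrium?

H* ≈ 29.4, L* ≈ 25.3

From dL/dt = 0 with L > 0: 0.00863H* = 0.254, so H* = 29.4.
Substitute into dH/dt = 0: 0.971(1 - 29.4/113) = 0.0284L*.
The bracket is 0.74, giving L* = 0.718/0.0284 = 25.3.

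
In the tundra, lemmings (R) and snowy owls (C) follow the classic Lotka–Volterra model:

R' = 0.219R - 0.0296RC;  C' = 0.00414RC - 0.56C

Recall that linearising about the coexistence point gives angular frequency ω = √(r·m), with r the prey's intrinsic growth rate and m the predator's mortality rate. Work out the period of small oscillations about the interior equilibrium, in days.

Here r = 0.219 and m = 0.56, so r·m = 0.123.
ω = √0.123 = 0.35 per day, hence T = 2π/ω ≈ 17.9 days.

T ≈ 17.9 days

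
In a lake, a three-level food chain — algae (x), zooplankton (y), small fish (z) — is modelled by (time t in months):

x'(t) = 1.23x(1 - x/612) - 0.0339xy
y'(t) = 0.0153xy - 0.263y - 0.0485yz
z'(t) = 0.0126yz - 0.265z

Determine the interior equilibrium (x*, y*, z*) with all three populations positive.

From dz/dt = 0: 0.0126y* = 0.265, so y* = 21.
From dx/dt = 0: 1.23(1 - x*/612) = 0.0339·21, giving x* = 612·(1 - 0.58) = 257.
From dy/dt = 0: 0.0153·257 - 0.263 = 0.0485z*, so z* = 3.67/0.0485 = 75.7.

x* ≈ 257, y* ≈ 21, z* ≈ 75.7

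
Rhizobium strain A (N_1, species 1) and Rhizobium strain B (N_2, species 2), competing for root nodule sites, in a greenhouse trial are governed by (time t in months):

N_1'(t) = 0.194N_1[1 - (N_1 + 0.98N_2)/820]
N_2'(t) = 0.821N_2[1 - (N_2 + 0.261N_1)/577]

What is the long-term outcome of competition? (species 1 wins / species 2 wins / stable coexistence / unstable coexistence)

stable coexistence

Compare the nullcline intercepts: K1/α12 = 820/0.98 = 837 > K2 = 577; K2/α21 = 577/0.261 = 2210 > K1 = 820.
Since both inequalities hold, each species can invade when rare, so the interior equilibrium is stable.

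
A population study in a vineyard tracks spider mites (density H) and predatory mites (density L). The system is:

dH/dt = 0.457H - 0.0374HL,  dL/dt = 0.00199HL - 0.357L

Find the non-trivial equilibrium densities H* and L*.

Set dL/dt = 0 with L > 0: 0.00199H - 0.357 = 0, so H* = 0.357/0.00199 = 179.
Set dH/dt = 0 with H > 0: 0.457 - 0.0374L = 0, so L* = 0.457/0.0374 = 12.2.

H* ≈ 179, L* ≈ 12.2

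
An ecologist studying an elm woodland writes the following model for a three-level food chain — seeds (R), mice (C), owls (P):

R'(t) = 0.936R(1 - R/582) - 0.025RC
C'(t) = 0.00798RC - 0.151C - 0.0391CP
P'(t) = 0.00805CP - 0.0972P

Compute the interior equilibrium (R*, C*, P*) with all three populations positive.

R* ≈ 394, C* ≈ 12.1, P* ≈ 76.6

From dP/dt = 0: 0.00805C* = 0.0972, so C* = 12.1.
From dR/dt = 0: 0.936(1 - R*/582) = 0.025·12.1, giving R* = 582·(1 - 0.323) = 394.
From dC/dt = 0: 0.00798·394 - 0.151 = 0.0391P*, so P* = 3/0.0391 = 76.6.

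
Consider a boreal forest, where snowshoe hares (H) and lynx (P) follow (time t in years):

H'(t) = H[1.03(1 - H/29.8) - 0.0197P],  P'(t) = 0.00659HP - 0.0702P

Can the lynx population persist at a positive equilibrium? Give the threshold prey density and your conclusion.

The predator equation gives dP/dt > 0 only when H > 0.0702/0.00659 = 10.7.
Without the predator, H → K = 29.8. Since 29.8 > 10.7, the predator can invade and persist.

Threshold H = 10.7; K > 10.7, so yes, the predator persists.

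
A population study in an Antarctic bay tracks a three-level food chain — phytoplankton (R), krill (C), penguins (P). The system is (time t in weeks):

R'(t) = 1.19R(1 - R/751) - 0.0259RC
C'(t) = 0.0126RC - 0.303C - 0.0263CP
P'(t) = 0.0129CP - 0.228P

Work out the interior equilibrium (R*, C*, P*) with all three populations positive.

From dP/dt = 0: 0.0129C* = 0.228, so C* = 17.7.
From dR/dt = 0: 1.19(1 - R*/751) = 0.0259·17.7, giving R* = 751·(1 - 0.385) = 462.
From dC/dt = 0: 0.0126·462 - 0.303 = 0.0263P*, so P* = 5.52/0.0263 = 210.

R* ≈ 462, C* ≈ 17.7, P* ≈ 210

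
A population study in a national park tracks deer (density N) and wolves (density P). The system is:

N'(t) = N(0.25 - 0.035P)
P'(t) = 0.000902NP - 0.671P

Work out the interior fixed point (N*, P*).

Set dP/dt = 0 with P > 0: 0.000902N - 0.671 = 0, so N* = 0.671/0.000902 = 744.
Set dN/dt = 0 with N > 0: 0.25 - 0.035P = 0, so P* = 0.25/0.035 = 7.14.

N* ≈ 744, P* ≈ 7.14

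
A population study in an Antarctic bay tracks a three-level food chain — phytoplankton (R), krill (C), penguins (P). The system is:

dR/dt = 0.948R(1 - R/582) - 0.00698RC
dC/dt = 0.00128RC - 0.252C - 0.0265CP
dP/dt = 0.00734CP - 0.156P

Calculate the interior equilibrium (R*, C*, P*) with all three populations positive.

From dP/dt = 0: 0.00734C* = 0.156, so C* = 21.3.
From dR/dt = 0: 0.948(1 - R*/582) = 0.00698·21.3, giving R* = 582·(1 - 0.156) = 491.
From dC/dt = 0: 0.00128·491 - 0.252 = 0.0265P*, so P* = 0.376/0.0265 = 14.2.

R* ≈ 491, C* ≈ 21.3, P* ≈ 14.2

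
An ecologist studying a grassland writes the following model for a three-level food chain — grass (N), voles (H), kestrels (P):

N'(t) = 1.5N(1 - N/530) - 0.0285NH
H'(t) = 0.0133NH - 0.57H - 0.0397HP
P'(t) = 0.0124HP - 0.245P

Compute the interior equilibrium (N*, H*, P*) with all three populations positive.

From dP/dt = 0: 0.0124H* = 0.245, so H* = 19.8.
From dN/dt = 0: 1.5(1 - N*/530) = 0.0285·19.8, giving N* = 530·(1 - 0.375) = 331.
From dH/dt = 0: 0.0133·331 - 0.57 = 0.0397P*, so P* = 3.83/0.0397 = 96.5.

N* ≈ 331, H* ≈ 19.8, P* ≈ 96.5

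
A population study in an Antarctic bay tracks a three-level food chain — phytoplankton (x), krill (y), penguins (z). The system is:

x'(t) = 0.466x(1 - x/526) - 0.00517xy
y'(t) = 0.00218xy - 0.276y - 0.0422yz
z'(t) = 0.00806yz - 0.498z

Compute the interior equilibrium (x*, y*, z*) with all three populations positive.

x* ≈ 165, y* ≈ 61.8, z* ≈ 2.01

From dz/dt = 0: 0.00806y* = 0.498, so y* = 61.8.
From dx/dt = 0: 0.466(1 - x*/526) = 0.00517·61.8, giving x* = 526·(1 - 0.685) = 165.
From dy/dt = 0: 0.00218·165 - 0.276 = 0.0422z*, so z* = 0.0846/0.0422 = 2.01.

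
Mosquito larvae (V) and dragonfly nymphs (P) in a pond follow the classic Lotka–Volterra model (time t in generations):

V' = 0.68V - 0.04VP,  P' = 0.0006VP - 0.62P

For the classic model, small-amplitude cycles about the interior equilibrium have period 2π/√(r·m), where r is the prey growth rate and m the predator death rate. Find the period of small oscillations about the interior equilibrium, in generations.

Here r = 0.68 and m = 0.62, so r·m = 0.422.
ω = √0.422 = 0.649 per generation, hence T = 2π/ω ≈ 9.68 generations.

T ≈ 9.68 generations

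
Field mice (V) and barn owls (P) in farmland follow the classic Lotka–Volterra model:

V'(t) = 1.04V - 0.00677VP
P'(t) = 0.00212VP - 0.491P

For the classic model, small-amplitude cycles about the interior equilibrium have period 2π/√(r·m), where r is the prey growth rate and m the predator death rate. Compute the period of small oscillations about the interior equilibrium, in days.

Here r = 1.04 and m = 0.491, so r·m = 0.511.
ω = √0.511 = 0.715 per day, hence T = 2π/ω ≈ 8.79 days.

T ≈ 8.79 days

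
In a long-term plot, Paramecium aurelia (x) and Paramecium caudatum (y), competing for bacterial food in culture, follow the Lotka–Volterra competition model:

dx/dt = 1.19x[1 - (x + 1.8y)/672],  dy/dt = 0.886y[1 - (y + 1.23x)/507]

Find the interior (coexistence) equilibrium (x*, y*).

x* ≈ 198, y* ≈ 263

Setting both brackets to zero gives the nullclines x + 1.8y = 672 and 1.23x + y = 507.
Substituting y = 507 - 1.23x into the first: x(1 - 1.8·1.23) = 672 - 1.8·507.
So x* = -241/-1.21 = 198, and then y* = 507 - 1.23·198 = 263.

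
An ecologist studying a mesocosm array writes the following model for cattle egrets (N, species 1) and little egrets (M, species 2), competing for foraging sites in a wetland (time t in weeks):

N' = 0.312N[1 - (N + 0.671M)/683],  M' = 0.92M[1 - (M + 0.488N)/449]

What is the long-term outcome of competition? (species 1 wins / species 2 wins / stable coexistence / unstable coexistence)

stable coexistence

Compare the nullcline intercepts: K1/α12 = 683/0.671 = 1020 > K2 = 449; K2/α21 = 449/0.488 = 920 > K1 = 683.
Since both inequalities hold, each species can invade when rare, so the interior equilibrium is stable.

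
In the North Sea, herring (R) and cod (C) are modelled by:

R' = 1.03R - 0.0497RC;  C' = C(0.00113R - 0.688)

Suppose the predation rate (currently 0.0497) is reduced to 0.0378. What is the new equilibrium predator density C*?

C* ≈ 27.2

At the interior fixed point, setting dR/dt = 0 with R > 0 fixes C* = (prey growth rate)/(RC coefficient) — independent of the other coefficients.
With the change, C* = 1.03/0.0378 = 27.2; it rises from 20.7.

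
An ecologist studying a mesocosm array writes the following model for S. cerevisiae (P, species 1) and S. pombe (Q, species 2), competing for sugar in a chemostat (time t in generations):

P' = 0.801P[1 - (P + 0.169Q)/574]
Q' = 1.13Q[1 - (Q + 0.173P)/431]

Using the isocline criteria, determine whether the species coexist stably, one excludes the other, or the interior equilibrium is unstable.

stable coexistence

Compare the nullcline intercepts: K1/α12 = 574/0.169 = 3400 > K2 = 431; K2/α21 = 431/0.173 = 2490 > K1 = 574.
Since both inequalities hold, each species can invade when rare, so the interior equilibrium is stable.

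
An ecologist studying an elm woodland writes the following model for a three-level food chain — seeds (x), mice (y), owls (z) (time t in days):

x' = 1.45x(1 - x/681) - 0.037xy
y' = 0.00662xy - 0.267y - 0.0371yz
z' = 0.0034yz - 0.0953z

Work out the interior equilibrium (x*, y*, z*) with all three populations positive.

x* ≈ 194, y* ≈ 28, z* ≈ 27.4

From dz/dt = 0: 0.0034y* = 0.0953, so y* = 28.
From dx/dt = 0: 1.45(1 - x*/681) = 0.037·28, giving x* = 681·(1 - 0.715) = 194.
From dy/dt = 0: 0.00662·194 - 0.267 = 0.0371z*, so z* = 1.02/0.0371 = 27.4.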